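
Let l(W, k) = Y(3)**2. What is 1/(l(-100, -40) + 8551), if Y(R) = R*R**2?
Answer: 1/9280 ≈ 0.00010776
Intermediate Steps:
Y(R) = R**3
l(W, k) = 729 (l(W, k) = (3**3)**2 = 27**2 = 729)
1/(l(-100, -40) + 8551) = 1/(729 + 8551) = 1/9280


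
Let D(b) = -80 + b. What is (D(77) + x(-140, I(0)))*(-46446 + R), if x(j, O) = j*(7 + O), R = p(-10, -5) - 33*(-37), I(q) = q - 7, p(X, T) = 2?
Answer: 135669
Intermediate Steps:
I(q) = -7 + q
R = 1223 (R = 2 - 33*(-37) = 2 + 1221 = 1223)
(D(77) + x(-140, I(0)))*(-46446 + R) = ((-80 + 77) - 140*(7 + (-7 + 0)))*(-46446 + 1223) = (-3 - 140*(7 - 7))*(-45223) = (-3 - 140*0)*(-45223) = (-3 + 0)*(-45223) = -3*(-45223) = 135669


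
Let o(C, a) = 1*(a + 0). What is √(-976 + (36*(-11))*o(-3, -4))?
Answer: 4*√38 ≈ 24.658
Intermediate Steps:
o(C, a) = a (o(C, a) = 1*a = a)
√(-976 + (36*(-11))*o(-3, -4)) = √(-976 + (36*(-11))*(-4)) = √(-976 - 396*(-4)) = √(-976 + 1584) = √608 = 4*√38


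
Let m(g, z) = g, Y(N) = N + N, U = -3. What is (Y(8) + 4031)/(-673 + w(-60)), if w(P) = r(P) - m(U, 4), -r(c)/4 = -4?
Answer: -1349/218 ≈ -6.1881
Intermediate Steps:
r(c) = 16 (r(c) = -4*(-4) = 16)
Y(N) = 2*N
w(P) = 19 (w(P) = 16 - 1*(-3) = 16 + 3 = 19)
(Y(8) + 4031)/(-673 + w(-60)) = (2*8 + 4031)/(-673 + 19) = (16 + 4031)/(-654) = 4047*(-1/654) = -1349/218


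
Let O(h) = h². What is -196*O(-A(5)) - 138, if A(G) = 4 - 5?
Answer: -334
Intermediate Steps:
A(G) = -1
-196*O(-A(5)) - 138 = -196*(-1*(-1))² - 138 = -196*1² - 138 = -196*1 - 138 = -196 - 138 = -334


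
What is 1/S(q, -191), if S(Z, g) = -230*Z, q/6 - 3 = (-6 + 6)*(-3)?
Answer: -1/4140 ≈ -0.00024155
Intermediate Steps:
q = 18 (q = 18 + 6*((-6 + 6)*(-3)) = 18 + 6*(0*(-3)) = 18 + 6*0 = 18 + 0 = 18)
1/S(q, -191) = 1/(-230*18) = 1/(-4140) = -1/4140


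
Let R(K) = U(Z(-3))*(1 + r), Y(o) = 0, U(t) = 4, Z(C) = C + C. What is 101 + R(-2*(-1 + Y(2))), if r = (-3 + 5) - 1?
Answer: 109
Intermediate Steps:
Z(C) = 2*C
r = 1 (r = 2 - 1 = 1)
R(K) = 8 (R(K) = 4*(1 + 1) = 4*2 = 8)
101 + R(-2*(-1 + Y(2))) = 101 + 8 = 109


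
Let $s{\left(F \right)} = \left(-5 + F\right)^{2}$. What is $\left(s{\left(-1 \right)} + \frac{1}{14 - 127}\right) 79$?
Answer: $\frac{321293}{113} \approx 2843.3$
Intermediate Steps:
$\left(s{\left(-1 \right)} + \frac{1}{14 - 127}\right) 79 = \left(\left(-5 - 1\right)^{2} + \frac{1}{14 - 127}\right) 79 = \left(\left(-6\right)^{2} + \frac{1}{-113}\right) 79 = \left(36 - \frac{1}{113}\right) 79 = \frac{4067}{113} \cdot 79 = \frac{321293}{113}$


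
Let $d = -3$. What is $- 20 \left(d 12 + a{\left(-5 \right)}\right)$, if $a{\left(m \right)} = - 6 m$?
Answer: $120$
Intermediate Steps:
$- 20 \left(d 12 + a{\left(-5 \right)}\right) = - 20 \left(\left(-3\right) 12 - -30\right) = - 20 \left(-36 + 30\right) = \left(-20\right) \left(-6\right) = 120$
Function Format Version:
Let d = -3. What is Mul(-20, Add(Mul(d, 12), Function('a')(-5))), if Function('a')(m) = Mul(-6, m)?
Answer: 120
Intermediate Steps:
Mul(-20, Add(Mul(d, 12), Function('a')(-5))) = Mul(-20, Add(Mul(-3, 12), Mul(-6, -5))) = Mul(-20, Add(-36, 30)) = Mul(-20, -6) = 120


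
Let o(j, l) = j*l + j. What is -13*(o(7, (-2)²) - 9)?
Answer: -338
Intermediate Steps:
o(j, l) = j + j*l
-13*(o(7, (-2)²) - 9) = -13*(7*(1 + (-2)²) - 9) = -13*(7*(1 + 4) - 9) = -13*(7*5 - 9) = -13*(35 - 9) = -13*26 = -338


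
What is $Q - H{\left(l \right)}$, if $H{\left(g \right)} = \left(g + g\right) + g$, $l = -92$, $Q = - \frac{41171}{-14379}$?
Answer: $\frac{4009775}{14379} \approx 278.86$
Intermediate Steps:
$Q = \frac{41171}{14379}$ ($Q = \left(-41171\right) \left(- \frac{1}{14379}\right) = \frac{41171}{14379} \approx 2.8633$)
$H{\left(g \right)} = 3 g$ ($H{\left(g \right)} = 2 g + g = 3 g$)
$Q - H{\left(l \right)} = \frac{41171}{14379} - 3 \left(-92\right) = \frac{41171}{14379} - -276 = \frac{41171}{14379} + 276 = \frac{4009775}{14379}$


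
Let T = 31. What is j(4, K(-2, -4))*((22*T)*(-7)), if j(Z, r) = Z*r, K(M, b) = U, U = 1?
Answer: -19096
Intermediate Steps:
K(M, b) = 1
j(4, K(-2, -4))*((22*T)*(-7)) = (4*1)*((22*31)*(-7)) = 4*(682*(-7)) = 4*(-4774) = -19096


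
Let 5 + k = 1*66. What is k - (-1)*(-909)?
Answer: -848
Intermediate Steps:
k = 61 (k = -5 + 1*66 = -5 + 66 = 61)
k - (-1)*(-909) = 61 - (-1)*(-909) = 61 - 1*909 = 61 - 909 = -848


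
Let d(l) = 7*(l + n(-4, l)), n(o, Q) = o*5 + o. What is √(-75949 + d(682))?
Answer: 3*I*√7927 ≈ 267.1*I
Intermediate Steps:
n(o, Q) = 6*o (n(o, Q) = 5*o + o = 6*o)
d(l) = -168 + 7*l (d(l) = 7*(l + 6*(-4)) = 7*(l - 24) = 7*(-24 + l) = -168 + 7*l)
√(-75949 + d(682)) = √(-75949 + (-168 + 7*682)) = √(-75949 + (-168 + 4774)) = √(-75949 + 4606) = √(-71343) = 3*I*√7927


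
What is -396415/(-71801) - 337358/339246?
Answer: 55129780666/12179101023 ≈ 4.5266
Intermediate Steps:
-396415/(-71801) - 337358/339246 = -396415*(-1/71801) - 337358*1/339246 = 396415/71801 - 168679/169623 = 55129780666/12179101023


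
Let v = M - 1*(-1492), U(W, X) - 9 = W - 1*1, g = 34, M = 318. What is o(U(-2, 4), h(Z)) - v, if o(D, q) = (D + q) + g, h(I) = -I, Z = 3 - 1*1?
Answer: -1772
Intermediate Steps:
U(W, X) = 8 + W (U(W, X) = 9 + (W - 1*1) = 9 + (W - 1) = 9 + (-1 + W) = 8 + W)
Z = 2 (Z = 3 - 1 = 2)
o(D, q) = 34 + D + q (o(D, q) = (D + q) + 34 = 34 + D + q)
v = 1810 (v = 318 - 1*(-1492) = 318 + 1492 = 1810)
o(U(-2, 4), h(Z)) - v = (34 + (8 - 2) - 1*2) - 1*1810 = (34 + 6 - 2) - 1810 = 38 - 1810 = -1772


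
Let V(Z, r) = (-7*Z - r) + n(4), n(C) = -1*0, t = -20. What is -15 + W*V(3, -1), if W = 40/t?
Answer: 25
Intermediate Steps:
n(C) = 0
V(Z, r) = -r - 7*Z (V(Z, r) = (-7*Z - r) + 0 = (-r - 7*Z) + 0 = -r - 7*Z)
W = -2 (W = 40/(-20) = 40*(-1/20) = -2)
-15 + W*V(3, -1) = -15 - 2*(-1*(-1) - 7*3) = -15 - 2*(1 - 21) = -15 - 2*(-20) = -15 + 40 = 25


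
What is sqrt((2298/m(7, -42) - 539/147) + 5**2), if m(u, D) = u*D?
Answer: sqrt(5961)/21 ≈ 3.6765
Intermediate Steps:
m(u, D) = D*u
sqrt((2298/m(7, -42) - 539/147) + 5**2) = sqrt((2298/((-42*7)) - 539/147) + 5**2) = sqrt((2298/(-294) - 539*1/147) + 25) = sqrt((2298*(-1/294) - 11/3) + 25) = sqrt((-383/49 - 11/3) + 25) = sqrt(-1688/147 + 25) = sqrt(1987/147) = sqrt(5961)/21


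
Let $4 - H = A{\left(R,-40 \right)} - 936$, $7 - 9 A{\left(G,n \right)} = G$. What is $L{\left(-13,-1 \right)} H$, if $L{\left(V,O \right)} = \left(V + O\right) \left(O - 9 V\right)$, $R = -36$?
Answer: $- \frac{13669208}{9} \approx -1.5188 \cdot 10^{6}$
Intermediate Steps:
$A{\left(G,n \right)} = \frac{7}{9} - \frac{G}{9}$
$H = \frac{8417}{9}$ ($H = 4 - \left(\left(\frac{7}{9} - -4\right) - 936\right) = 4 - \left(\left(\frac{7}{9} + 4\right) - 936\right) = 4 - \left(\frac{43}{9} - 936\right) = 4 - - \frac{8381}{9} = 4 + \frac{8381}{9} = \frac{8417}{9} \approx 935.22$)
$L{\left(V,O \right)} = \left(O + V\right) \left(O - 9 V\right)$
$L{\left(-13,-1 \right)} H = \left(\left(-1\right)^{2} - 9 \left(-13\right)^{2} - \left(-8\right) \left(-13\right)\right) \frac{8417}{9} = \left(1 - 1521 - 104\right) \frac{8417}{9} = \left(-1624\right) \frac{8417}{9} = - \frac{13669208}{9}$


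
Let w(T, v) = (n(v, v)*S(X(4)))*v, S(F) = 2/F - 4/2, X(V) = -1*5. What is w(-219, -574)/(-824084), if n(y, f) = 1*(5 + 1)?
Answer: -10332/1030105 ≈ -0.010030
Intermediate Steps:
n(y, f) = 6 (n(y, f) = 1*6 = 6)
X(V) = -5
S(F) = -2 + 2/F (S(F) = 2/F - 4*½ = 2/F - 2 = -2 + 2/F)
w(T, v) = -72*v/5 (w(T, v) = (6*(-2 + 2/(-5)))*v = (6*(-2 + 2*(-⅕)))*v = (6*(-2 - ⅖))*v = (6*(-12/5))*v = -72*v/5)
w(-219, -574)/(-824084) = -72/5*(-574)/(-824084) = (41328/5)*(-1/824084) = -10332/1030105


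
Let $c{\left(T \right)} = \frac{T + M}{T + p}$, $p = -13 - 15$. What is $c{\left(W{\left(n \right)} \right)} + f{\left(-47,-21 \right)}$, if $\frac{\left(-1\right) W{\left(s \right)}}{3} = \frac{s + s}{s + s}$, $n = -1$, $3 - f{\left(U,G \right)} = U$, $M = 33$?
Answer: $\frac{1520}{31} \approx 49.032$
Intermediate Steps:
$f{\left(U,G \right)} = 3 - U$
$p = -28$ ($p = -13 - 15 = -28$)
$W{\left(s \right)} = -3$ ($W{\left(s \right)} = - 3 \frac{s + s}{s + s} = - 3 \frac{2 s}{2 s} = - 3 \cdot 2 s \frac{1}{2 s} = \left(-3\right) 1 = -3$)
$c{\left(T \right)} = \frac{33 + T}{-28 + T}$ ($c{\left(T \right)} = \frac{T + 33}{T - 28} = \frac{33 + T}{-28 + T}$)
$c{\left(W{\left(n \right)} \right)} + f{\left(-47,-21 \right)} = \frac{33 - 3}{-28 - 3} + \left(3 - -47\right) = \frac{1}{-31} \cdot 30 + \left(3 + 47\right) = \left(- \frac{1}{31}\right) 30 + 50 = - \frac{30}{31} + 50 = \frac{1520}{31}$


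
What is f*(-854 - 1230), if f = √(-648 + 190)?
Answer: -2084*I*√458 ≈ -44600.0*I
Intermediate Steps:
f = I*√458 (f = √(-458) = I*√458 ≈ 21.401*I)
f*(-854 - 1230) = (I*√458)*(-854 - 1230) = (I*√458)*(-2084) = -2084*I*√458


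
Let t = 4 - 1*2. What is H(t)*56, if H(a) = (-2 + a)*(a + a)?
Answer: 0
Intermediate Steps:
t = 2 (t = 4 - 2 = 2)
H(a) = 2*a*(-2 + a) (H(a) = (-2 + a)*(2*a) = 2*a*(-2 + a))
H(t)*56 = (2*2*(-2 + 2))*56 = (2*2*0)*56 = 0*56 = 0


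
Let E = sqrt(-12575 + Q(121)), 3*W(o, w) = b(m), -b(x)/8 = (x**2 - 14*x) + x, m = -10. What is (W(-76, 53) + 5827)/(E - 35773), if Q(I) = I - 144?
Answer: -559525493/3839160381 - 15641*I*sqrt(12598)/3839160381 ≈ -0.14574 - 0.00045728*I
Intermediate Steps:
b(x) = -8*x**2 + 104*x (b(x) = -8*((x**2 - 14*x) + x) = -8*(x**2 - 13*x) = -8*x**2 + 104*x)
W(o, w) = -1840/3 (W(o, w) = (8*(-10)*(13 - 1*(-10)))/3 = (8*(-10)*(13 + 10))/3 = (8*(-10)*23)/3 = (1/3)*(-1840) = -1840/3)
Q(I) = -144 + I
E = I*sqrt(12598) (E = sqrt(-12575 + (-144 + 121)) = sqrt(-12575 - 23) = sqrt(-12598) = I*sqrt(12598) ≈ 112.24*I)
(W(-76, 53) + 5827)/(E - 35773) = (-1840/3 + 5827)/(I*sqrt(12598) - 35773) = 15641/(3*(-35773 + I*sqrt(12598)))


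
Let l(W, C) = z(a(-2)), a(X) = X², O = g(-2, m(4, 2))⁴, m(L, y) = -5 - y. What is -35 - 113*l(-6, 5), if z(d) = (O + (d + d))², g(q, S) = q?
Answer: -65123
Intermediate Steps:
O = 16 (O = (-2)⁴ = 16)
z(d) = (16 + 2*d)² (z(d) = (16 + (d + d))² = (16 + 2*d)²)
l(W, C) = 576 (l(W, C) = 4*(8 + (-2)²)² = 4*(8 + 4)² = 4*12² = 4*144 = 576)
-35 - 113*l(-6, 5) = -35 - 113*576 = -35 - 65088 = -65123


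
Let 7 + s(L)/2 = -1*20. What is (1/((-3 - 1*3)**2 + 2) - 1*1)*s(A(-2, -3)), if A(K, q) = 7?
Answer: 999/19 ≈ 52.579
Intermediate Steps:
s(L) = -54 (s(L) = -14 + 2*(-1*20) = -14 + 2*(-20) = -14 - 40 = -54)
(1/((-3 - 1*3)**2 + 2) - 1*1)*s(A(-2, -3)) = (1/((-3 - 1*3)**2 + 2) - 1*1)*(-54) = (1/((-3 - 3)**2 + 2) - 1)*(-54) = (1/((-6)**2 + 2) - 1)*(-54) = (1/(36 + 2) - 1)*(-54) = (1/38 - 1)*(-54) = -37/38*(-54) = 999/19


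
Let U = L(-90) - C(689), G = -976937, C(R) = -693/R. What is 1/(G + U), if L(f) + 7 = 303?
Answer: -689/672904956 ≈ -1.0239e-6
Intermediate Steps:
L(f) = 296 (L(f) = -7 + 303 = 296)
U = 204637/689 (U = 296 - (-693)/689 = 296 - 1*(-693/689) = 296 + 693/689 = 204637/689 ≈ 297.01)
1/(G + U) = 1/(-976937 + 204637/689) = 1/(-672904956/689) = -689/672904956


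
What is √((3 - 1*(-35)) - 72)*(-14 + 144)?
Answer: 130*I*√34 ≈ 758.02*I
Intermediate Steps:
√((3 - 1*(-35)) - 72)*(-14 + 144) = √((3 + 35) - 72)*130 = √(38 - 72)*130 = √(-34)*130 = (I*√34)*130 = 130*I*√34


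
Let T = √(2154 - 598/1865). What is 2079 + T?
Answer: 2079 + 2*√1872745345/1865 ≈ 2125.4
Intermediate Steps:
T = 2*√1872745345/1865 (T = √(2154 - 598*1/1865) = √(2154 - 598/1865) = √(4016612/1865) = 2*√1872745345/1865 ≈ 46.408)
2079 + T = 2079 + 2*√1872745345/1865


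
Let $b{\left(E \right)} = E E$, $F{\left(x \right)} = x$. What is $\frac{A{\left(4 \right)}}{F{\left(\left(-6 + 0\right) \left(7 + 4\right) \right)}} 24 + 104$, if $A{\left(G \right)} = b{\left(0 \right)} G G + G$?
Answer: $\frac{1128}{11} \approx 102.55$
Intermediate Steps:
$b{\left(E \right)} = E^{2}$
$A{\left(G \right)} = G$ ($A{\left(G \right)} = 0^{2} G G + G = 0 G G + G = 0 G + G = 0 + G = G$)
$\frac{A{\left(4 \right)}}{F{\left(\left(-6 + 0\right) \left(7 + 4\right) \right)}} 24 + 104 = \frac{4}{\left(-6 + 0\right) \left(7 + 4\right)} 24 + 104 = \frac{4}{\left(-6\right) 11} \cdot 24 + 104 = \frac{4}{-66} \cdot 24 + 104 = 4 \left(- \frac{1}{66}\right) 24 + 104 = \left(- \frac{2}{33}\right) 24 + 104 = - \frac{16}{11} + 104 = \frac{1128}{11}$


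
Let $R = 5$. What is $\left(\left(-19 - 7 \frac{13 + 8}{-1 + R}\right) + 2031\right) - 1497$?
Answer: $\frac{1913}{4} \approx 478.25$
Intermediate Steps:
$\left(\left(-19 - 7 \frac{13 + 8}{-1 + R}\right) + 2031\right) - 1497 = \left(\left(-19 - 7 \frac{13 + 8}{-1 + 5}\right) + 2031\right) - 1497 = \left(\left(-19 - 7 \cdot \frac{21}{4}\right) + 2031\right) - 1497 = \left(\left(-19 - 7 \cdot 21 \cdot \frac{1}{4}\right) + 2031\right) - 1497 = \left(\left(-19 - \frac{147}{4}\right) + 2031\right) - 1497 = \left(- \frac{223}{4} + 2031\right) - 1497 = \frac{7901}{4} - 1497 = \frac{1913}{4}$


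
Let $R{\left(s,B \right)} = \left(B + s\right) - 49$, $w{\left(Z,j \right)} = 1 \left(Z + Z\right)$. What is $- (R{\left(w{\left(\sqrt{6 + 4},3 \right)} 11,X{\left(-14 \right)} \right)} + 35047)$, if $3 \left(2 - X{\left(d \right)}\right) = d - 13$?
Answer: $-35009 - 22 \sqrt{10} \approx -35079.0$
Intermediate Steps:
$X{\left(d \right)} = \frac{19}{3} - \frac{d}{3}$ ($X{\left(d \right)} = 2 - \frac{d - 13}{3} = 2 - \frac{-13 + d}{3} = 2 - \left(- \frac{13}{3} + \frac{d}{3}\right) = \frac{19}{3} - \frac{d}{3}$)
$w{\left(Z,j \right)} = 2 Z$ ($w{\left(Z,j \right)} = 1 \cdot 2 Z = 2 Z$)
$R{\left(s,B \right)} = -49 + B + s$
$- (R{\left(w{\left(\sqrt{6 + 4},3 \right)} 11,X{\left(-14 \right)} \right)} + 35047) = - (\left(-49 + \left(\frac{19}{3} - - \frac{14}{3}\right) + 2 \sqrt{6 + 4} \cdot 11\right) + 35047) = - (\left(-49 + \left(\frac{19}{3} + \frac{14}{3}\right) + 2 \sqrt{10} \cdot 11\right) + 35047) = - (\left(-49 + 11 + 22 \sqrt{10}\right) + 35047) = - (\left(-38 + 22 \sqrt{10}\right) + 35047) = - (35009 + 22 \sqrt{10}) = -35009 - 22 \sqrt{10}$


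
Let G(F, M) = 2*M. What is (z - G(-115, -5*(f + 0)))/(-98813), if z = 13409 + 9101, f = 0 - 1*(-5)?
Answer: -22560/98813 ≈ -0.22831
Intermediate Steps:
f = 5 (f = 0 + 5 = 5)
z = 22510
(z - G(-115, -5*(f + 0)))/(-98813) = (22510 - 2*(-5*(5 + 0)))/(-98813) = (22510 - 2*(-5*5))*(-1/98813) = (22510 - 2*(-25))*(-1/98813) = (22510 - 1*(-50))*(-1/98813) = (22510 + 50)*(-1/98813) = 22560*(-1/98813) = -22560/98813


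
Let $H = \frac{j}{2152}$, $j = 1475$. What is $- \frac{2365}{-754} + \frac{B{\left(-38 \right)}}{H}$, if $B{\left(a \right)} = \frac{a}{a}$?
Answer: $\frac{5110983}{1112150} \approx 4.5956$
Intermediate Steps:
$B{\left(a \right)} = 1$
$H = \frac{1475}{2152} \approx 0.68541$
$- \frac{2365}{-754} + \frac{B{\left(-38 \right)}}{H} = - \frac{2365}{-754} + 1 \frac{1}{\frac{1475}{2152}} = \left(-2365\right) \left(- \frac{1}{754}\right) + 1 \cdot \frac{2152}{1475} = \frac{2365}{754} + \frac{2152}{1475} = \frac{5110983}{1112150}$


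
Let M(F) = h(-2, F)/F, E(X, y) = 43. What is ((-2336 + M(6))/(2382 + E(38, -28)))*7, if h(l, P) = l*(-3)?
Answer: -3269/485 ≈ -6.7402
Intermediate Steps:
h(l, P) = -3*l
M(F) = 6/F (M(F) = (-3*(-2))/F = 6/F)
((-2336 + M(6))/(2382 + E(38, -28)))*7 = ((-2336 + 6/6)/(2382 + 43))*7 = ((-2336 + 6*(1/6))/2425)*7 = ((-2336 + 1)*(1/2425))*7 = -2335*1/2425*7 = -467/485*7 = -3269/485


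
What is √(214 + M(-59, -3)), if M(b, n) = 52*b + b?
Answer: I*√2913 ≈ 53.972*I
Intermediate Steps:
M(b, n) = 53*b
√(214 + M(-59, -3)) = √(214 + 53*(-59)) = √(214 - 3127) = √(-2913) = I*√2913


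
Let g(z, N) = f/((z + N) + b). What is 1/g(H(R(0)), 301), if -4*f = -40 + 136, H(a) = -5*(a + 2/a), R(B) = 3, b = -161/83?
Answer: -69901/5976 ≈ -11.697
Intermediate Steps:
b = -161/83 (b = -161*1/83 = -161/83 ≈ -1.9398)
H(a) = -10/a - 5*a
f = -24 (f = -(-40 + 136)/4 = -¼*96 = -24)
g(z, N) = -24/(-161/83 + N + z) (g(z, N) = -24/((z + N) - 161/83) = -24/((N + z) - 161/83) = -24/(-161/83 + N + z))
1/g(H(R(0)), 301) = 1/(-1992/(-161 + 83*301 + 83*(-10/3 - 5*3))) = 1/(-1992/(-161 + 24983 + 83*(-10*⅓ - 15))) = 1/(-1992/(-161 + 24983 + 83*(-10/3 - 15))) = 1/(-1992/(-161 + 24983 + 83*(-55/3))) = 1/(-1992/(-161 + 24983 - 4565/3)) = 1/(-1992/69901/3) = 1/(-1992*3/69901) = 1/(-5976/69901) = -69901/5976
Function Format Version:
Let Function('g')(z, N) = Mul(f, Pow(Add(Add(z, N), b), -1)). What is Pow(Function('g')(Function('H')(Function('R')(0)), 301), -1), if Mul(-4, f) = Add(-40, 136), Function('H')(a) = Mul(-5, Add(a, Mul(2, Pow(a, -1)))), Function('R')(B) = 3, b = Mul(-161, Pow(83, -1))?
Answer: Rational(-69901, 5976) ≈ -11.697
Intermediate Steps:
b = Rational(-161, 83) (b = Mul(-161, Rational(1, 83)) = Rational(-161, 83) ≈ -1.9398)
Function('H')(a) = Add(Mul(-10, Pow(a, -1)), Mul(-5, a))
f = -24 (f = Mul(Rational(-1, 4), Add(-40, 136)) = Mul(Rational(-1, 4), 96) = -24)
Function('g')(z, N) = Mul(-24, Pow(Add(Rational(-161, 83), N, z), -1)) (Function('g')(z, N) = Mul(-24, Pow(Add(Add(z, N), Rational(-161, 83)), -1)) = Mul(-24, Pow(Add(Add(N, z), Rational(-161, 83)), -1)) = Mul(-24, Pow(Add(Rational(-161, 83), N, z), -1)))
Pow(Function('g')(Function('H')(Function('R')(0)), 301), -1) = Pow(Mul(-1992, Pow(Add(-161, Mul(83, 301), Mul(83, Add(Mul(-10, Pow(3, -1)), Mul(-5, 3)))), -1)), -1) = Pow(Mul(-1992, Pow(Add(-161, 24983, Mul(83, Add(Mul(-10, Rational(1, 3)), -15))), -1)), -1) = Pow(Mul(-1992, Pow(Add(-161, 24983, Mul(83, Add(Rational(-10, 3), -15))), -1)), -1) = Pow(Mul(-1992, Pow(Add(-161, 24983, Mul(83, Rational(-55, 3))), -1)), -1) = Pow(Mul(-1992, Pow(Add(-161, 24983, Rational(-4565, 3)), -1)), -1) = Pow(Mul(-1992, Pow(Rational(69901, 3), -1)), -1) = Pow(Mul(-1992, Rational(3, 69901)), -1) = Pow(Rational(-5976, 69901), -1) = Rational(-69901, 5976)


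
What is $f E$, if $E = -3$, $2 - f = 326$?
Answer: $972$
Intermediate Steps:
$f = -324$ ($f = 2 - 326 = -324$)
$f E = \left(-324\right) \left(-3\right) = 972$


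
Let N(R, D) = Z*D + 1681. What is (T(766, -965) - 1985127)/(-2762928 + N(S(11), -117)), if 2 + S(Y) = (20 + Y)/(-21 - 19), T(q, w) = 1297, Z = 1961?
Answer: 991915/1495342 ≈ 0.66334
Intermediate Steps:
S(Y) = -5/2 - Y/40 (S(Y) = -2 + (20 + Y)/(-21 - 19) = -2 + (20 + Y)/(-40) = -2 + (20 + Y)*(-1/40) = -2 + (-1/2 - Y/40) = -5/2 - Y/40)
N(R, D) = 1681 + 1961*D (N(R, D) = 1961*D + 1681 = 1681 + 1961*D)
(T(766, -965) - 1985127)/(-2762928 + N(S(11), -117)) = (1297 - 1985127)/(-2762928 + (1681 + 1961*(-117))) = -1983830/(-2762928 + (1681 - 229437)) = -1983830/(-2762928 - 227756) = -1983830/(-2990684) = -1983830*(-1/2990684) = 991915/1495342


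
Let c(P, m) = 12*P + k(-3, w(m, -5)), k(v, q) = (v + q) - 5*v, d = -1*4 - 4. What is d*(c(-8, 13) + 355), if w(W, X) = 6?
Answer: -2216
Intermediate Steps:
d = -8 (d = -4 - 4 = -8)
k(v, q) = q - 4*v (k(v, q) = (q + v) - 5*v = q - 4*v)
c(P, m) = 18 + 12*P (c(P, m) = 12*P + (6 - 4*(-3)) = 12*P + (6 + 12) = 12*P + 18 = 18 + 12*P)
d*(c(-8, 13) + 355) = -8*((18 + 12*(-8)) + 355) = -8*((18 - 96) + 355) = -8*(-78 + 355) = -8*277 = -2216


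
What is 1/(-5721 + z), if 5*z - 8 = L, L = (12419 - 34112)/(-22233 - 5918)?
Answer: -140755/805012454 ≈ -0.00017485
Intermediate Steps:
L = 21693/28151 (L = -21693/(-28151) = -21693*(-1/28151) = 21693/28151 ≈ 0.77059)
z = 246901/140755 (z = 8/5 + (⅕)*(21693/28151) = 8/5 + 21693/140755 = 246901/140755 ≈ 1.7541)
1/(-5721 + z) = 1/(-5721 + 246901/140755) = 1/(-805012454/140755) = -140755/805012454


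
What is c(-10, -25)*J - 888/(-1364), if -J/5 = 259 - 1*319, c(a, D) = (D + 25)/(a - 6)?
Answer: 222/341 ≈ 0.65103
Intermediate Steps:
c(a, D) = (25 + D)/(-6 + a)
J = 300 (J = -5*(259 - 1*319) = -5*(259 - 319) = -5*(-60) = 300)
c(-10, -25)*J - 888/(-1364) = ((25 - 25)/(-6 - 10))*300 - 888/(-1364) = (0/(-16))*300 - 888*(-1/1364) = -1/16*0*300 + 222/341 = 0*300 + 222/341 = 0 + 222/341 = 222/341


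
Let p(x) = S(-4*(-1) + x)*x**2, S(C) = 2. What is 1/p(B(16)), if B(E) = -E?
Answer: 1/512 ≈ 0.0019531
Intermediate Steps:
p(x) = 2*x**2
1/p(B(16)) = 1/(2*(-1*16)**2) = 1/(2*(-16)**2) = 1/(2*256) = 1/512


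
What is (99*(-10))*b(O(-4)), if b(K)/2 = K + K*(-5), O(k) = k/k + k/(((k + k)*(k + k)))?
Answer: 7425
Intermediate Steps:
O(k) = 1 + 1/(4*k) (O(k) = 1 + k/(((2*k)*(2*k))) = 1 + k/((4*k²)) = 1 + k*(1/(4*k²)) = 1 + 1/(4*k))
b(K) = -8*K (b(K) = 2*(K + K*(-5)) = 2*(K - 5*K) = 2*(-4*K) = -8*K)
(99*(-10))*b(O(-4)) = (99*(-10))*(-8*(¼ - 4)/(-4)) = -(-7920)*(-¼*(-15/4)) = -(-7920)*15/16 = -990*(-15/2) = 7425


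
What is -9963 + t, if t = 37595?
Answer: 27632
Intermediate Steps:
-9963 + t = -9963 + 37595 = 27632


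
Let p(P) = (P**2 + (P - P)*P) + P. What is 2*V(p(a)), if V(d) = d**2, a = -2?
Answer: 8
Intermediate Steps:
p(P) = P + P**2 (p(P) = (P**2 + 0*P) + P = (P**2 + 0) + P = P**2 + P = P + P**2)
2*V(p(a)) = 2*(-2*(1 - 2))**2 = 2*(-2*(-1))**2 = 2*2**2 = 2*4 = 8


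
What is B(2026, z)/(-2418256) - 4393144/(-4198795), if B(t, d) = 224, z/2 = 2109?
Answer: 663925394174/634610075095 ≈ 1.0462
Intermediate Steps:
z = 4218 (z = 2*2109 = 4218)
B(2026, z)/(-2418256) - 4393144/(-4198795) = 224/(-2418256) - 4393144/(-4198795) = 224*(-1/2418256) - 4393144*(-1/4198795) = -14/151141 + 4393144/4198795 = 663925394174/634610075095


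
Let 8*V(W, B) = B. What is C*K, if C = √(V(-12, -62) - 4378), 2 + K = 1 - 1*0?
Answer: -I*√17543/2 ≈ -66.225*I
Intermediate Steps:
V(W, B) = B/8
K = -1 (K = -2 + (1 - 1*0) = -2 + (1 + 0) = -2 + 1 = -1)
C = I*√17543/2 (C = √((⅛)*(-62) - 4378) = √(-31/4 - 4378) = √(-17543/4) = I*√17543/2 ≈ 66.225*I)
C*K = (I*√17543/2)*(-1) = -I*√17543/2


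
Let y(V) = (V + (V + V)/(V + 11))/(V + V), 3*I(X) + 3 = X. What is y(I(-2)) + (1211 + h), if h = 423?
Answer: 45769/28 ≈ 1634.6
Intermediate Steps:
I(X) = -1 + X/3
y(V) = (V + 2*V/(11 + V))/(2*V) (y(V) = (V + (2*V)/(11 + V))/((2*V)) = (V + 2*V/(11 + V))*(1/(2*V)) = (V + 2*V/(11 + V))/(2*V))
y(I(-2)) + (1211 + h) = (13 + (-1 + (1/3)*(-2)))/(2*(11 + (-1 + (1/3)*(-2)))) + (1211 + 423) = (13 + (-1 - 2/3))/(2*(11 + (-1 - 2/3))) + 1634 = (13 - 5/3)/(2*(11 - 5/3)) + 1634 = (1/2)*(34/3)/(28/3) + 1634 = (1/2)*(3/28)*(34/3) + 1634 = 17/28 + 1634 = 45769/28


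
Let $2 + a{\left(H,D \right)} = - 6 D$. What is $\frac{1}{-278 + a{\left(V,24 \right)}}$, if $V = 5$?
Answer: $- \frac{1}{424} \approx -0.0023585$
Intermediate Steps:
$a{\left(H,D \right)} = -2 - 6 D$
$\frac{1}{-278 + a{\left(V,24 \right)}} = \frac{1}{-278 - 146} = \frac{1}{-424} = - \frac{1}{424}$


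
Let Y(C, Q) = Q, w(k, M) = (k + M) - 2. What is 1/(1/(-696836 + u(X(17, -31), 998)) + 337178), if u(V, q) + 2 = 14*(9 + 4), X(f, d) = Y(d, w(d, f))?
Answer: 696656/234897076767 ≈ 2.9658e-6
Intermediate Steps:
w(k, M) = -2 + M + k (w(k, M) = (M + k) - 2 = -2 + M + k)
X(f, d) = -2 + d + f (X(f, d) = -2 + f + d = -2 + d + f)
u(V, q) = 180 (u(V, q) = -2 + 14*(9 + 4) = -2 + 14*13 = -2 + 182 = 180)
1/(1/(-696836 + u(X(17, -31), 998)) + 337178) = 1/(1/(-696836 + 180) + 337178) = 1/(1/(-696656) + 337178) = 1/(-1/696656 + 337178) = 1/(234897076767/696656) = 696656/234897076767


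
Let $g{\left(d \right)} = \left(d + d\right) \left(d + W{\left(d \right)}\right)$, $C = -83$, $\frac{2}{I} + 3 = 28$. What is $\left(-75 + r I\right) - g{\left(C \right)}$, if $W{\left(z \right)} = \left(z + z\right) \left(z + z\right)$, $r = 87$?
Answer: $\frac{114011249}{25} \approx 4.5604 \cdot 10^{6}$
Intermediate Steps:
$I = \frac{2}{25}$ ($I = \frac{2}{-3 + 28} = \frac{2}{25} \approx 0.08$)
$W{\left(z \right)} = 4 z^{2}$ ($W{\left(z \right)} = 2 z 2 z = 4 z^{2}$)
$g{\left(d \right)} = 2 d \left(d + 4 d^{2}\right)$ ($g{\left(d \right)} = \left(d + d\right) \left(d + 4 d^{2}\right) = 2 d \left(d + 4 d^{2}\right)$)
$\left(-75 + r I\right) - g{\left(C \right)} = \left(-75 + 87 \cdot \frac{2}{25}\right) - \left(-83\right)^{2} \left(2 + 8 \left(-83\right)\right) = \left(-75 + \frac{174}{25}\right) - 6889 \left(2 - 664\right) = - \frac{1701}{25} - 6889 \left(-662\right) = - \frac{1701}{25} - -4560518 = - \frac{1701}{25} + 4560518 = \frac{114011249}{25}$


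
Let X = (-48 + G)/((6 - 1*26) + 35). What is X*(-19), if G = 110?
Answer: -1178/15 ≈ -78.533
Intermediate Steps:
X = 62/15 (X = (-48 + 110)/((6 - 1*26) + 35) = 62/((6 - 26) + 35) = 62/(-20 + 35) = 62/15 ≈ 4.1333)
X*(-19) = (62/15)*(-19) = -1178/15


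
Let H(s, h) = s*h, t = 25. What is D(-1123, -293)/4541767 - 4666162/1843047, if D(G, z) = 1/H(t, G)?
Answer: -594982823017074097/235007122986675675 ≈ -2.5318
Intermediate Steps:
H(s, h) = h*s
D(G, z) = 1/(25*G) (D(G, z) = 1/(G*25) = 1/(25*G))
D(-1123, -293)/4541767 - 4666162/1843047 = ((1/25)/(-1123))/4541767 - 4666162/1843047 = ((1/25)*(-1/1123))*(1/4541767) - 4666162*1/1843047 = -1/28075*1/4541767 - 4666162/1843047 = -1/127510108525 - 4666162/1843047 = -594982823017074097/235007122986675675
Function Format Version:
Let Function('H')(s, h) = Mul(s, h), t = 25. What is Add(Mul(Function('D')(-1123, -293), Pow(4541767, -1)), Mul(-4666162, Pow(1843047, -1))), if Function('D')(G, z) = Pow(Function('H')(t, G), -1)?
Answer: Rational(-594982823017074097, 235007122986675675) ≈ -2.5318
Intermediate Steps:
Function('H')(s, h) = Mul(h, s)
Function('D')(G, z) = Mul(Rational(1, 25), Pow(G, -1)) (Function('D')(G, z) = Pow(Mul(G, 25), -1) = Pow(Mul(25, G), -1) = Mul(Rational(1, 25), Pow(G, -1)))
Add(Mul(Function('D')(-1123, -293), Pow(4541767, -1)), Mul(-4666162, Pow(1843047, -1))) = Add(Mul(Mul(Rational(1, 25), Pow(-1123, -1)), Pow(4541767, -1)), Mul(-4666162, Pow(1843047, -1))) = Add(Mul(Mul(Rational(1, 25), Rational(-1, 1123)), Rational(1, 4541767)), Mul(-4666162, Rational(1, 1843047))) = Add(Mul(Rational(-1, 28075), Rational(1, 4541767)), Rational(-4666162, 1843047)) = Add(Rational(-1, 127510108525), Rational(-4666162, 1843047)) = Rational(-594982823017074097, 235007122986675675)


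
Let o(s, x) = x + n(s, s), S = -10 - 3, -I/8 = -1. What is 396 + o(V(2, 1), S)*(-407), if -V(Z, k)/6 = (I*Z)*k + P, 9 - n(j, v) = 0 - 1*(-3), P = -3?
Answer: 3245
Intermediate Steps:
I = 8 (I = -8*(-1) = 8)
n(j, v) = 6 (n(j, v) = 9 - (0 - 1*(-3)) = 9 - (0 + 3) = 9 - 1*3 = 9 - 3 = 6)
V(Z, k) = 18 - 48*Z*k (V(Z, k) = -6*((8*Z)*k - 3) = -6*(8*Z*k - 3) = -6*(-3 + 8*Z*k) = 18 - 48*Z*k)
S = -13
o(s, x) = 6 + x (o(s, x) = x + 6 = 6 + x)
396 + o(V(2, 1), S)*(-407) = 396 + (6 - 13)*(-407) = 396 - 7*(-407) = 396 + 2849 = 3245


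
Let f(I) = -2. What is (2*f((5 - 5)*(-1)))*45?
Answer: -180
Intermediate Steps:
(2*f((5 - 5)*(-1)))*45 = (2*(-2))*45 = -4*45 = -180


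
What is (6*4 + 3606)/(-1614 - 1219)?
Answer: -3630/2833 ≈ -1.2813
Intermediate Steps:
(6*4 + 3606)/(-1614 - 1219) = (24 + 3606)/(-2833) = 3630*(-1/2833) = -3630/2833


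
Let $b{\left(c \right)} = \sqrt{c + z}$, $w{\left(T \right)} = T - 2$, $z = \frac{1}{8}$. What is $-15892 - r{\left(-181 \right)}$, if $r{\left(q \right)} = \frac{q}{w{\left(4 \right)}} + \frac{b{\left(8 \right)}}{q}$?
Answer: $- \frac{31603}{2} + \frac{\sqrt{130}}{724} \approx -15801.0$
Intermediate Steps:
$z = \frac{1}{8} \approx 0.125$
$w{\left(T \right)} = -2 + T$
$b{\left(c \right)} = \sqrt{\frac{1}{8} + c}$ ($b{\left(c \right)} = \sqrt{c + \frac{1}{8}} = \sqrt{\frac{1}{8} + c}$)
$r{\left(q \right)} = \frac{q}{2} + \frac{\sqrt{130}}{4 q}$ ($r{\left(q \right)} = \frac{q}{-2 + 4} + \frac{\frac{1}{4} \sqrt{2 + 16 \cdot 8}}{q} = \frac{q}{2} + \frac{\frac{1}{4} \sqrt{2 + 128}}{q} = q \frac{1}{2} + \frac{\frac{1}{4} \sqrt{130}}{q} = \frac{q}{2} + \frac{\sqrt{130}}{4 q}$)
$-15892 - r{\left(-181 \right)} = -15892 - \left(\frac{1}{2} \left(-181\right) + \frac{\sqrt{130}}{4 \left(-181\right)}\right) = -15892 - \left(- \frac{181}{2} + \frac{1}{4} \sqrt{130} \left(- \frac{1}{181}\right)\right) = -15892 - \left(- \frac{181}{2} - \frac{\sqrt{130}}{724}\right) = -15892 + \left(\frac{181}{2} + \frac{\sqrt{130}}{724}\right) = - \frac{31603}{2} + \frac{\sqrt{130}}{724}$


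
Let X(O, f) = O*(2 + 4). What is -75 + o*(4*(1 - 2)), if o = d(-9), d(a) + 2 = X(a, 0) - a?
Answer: 113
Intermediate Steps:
X(O, f) = 6*O (X(O, f) = O*6 = 6*O)
d(a) = -2 + 5*a (d(a) = -2 + (6*a - a) = -2 + 5*a)
o = -47 (o = -2 + 5*(-9) = -2 - 45 = -47)
-75 + o*(4*(1 - 2)) = -75 - 188*(1 - 2) = -75 - 188*(-1) = -75 - 47*(-4) = -75 + 188 = 113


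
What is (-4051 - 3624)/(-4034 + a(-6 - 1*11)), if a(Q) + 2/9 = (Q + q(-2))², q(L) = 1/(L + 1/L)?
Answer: 1726875/839579 ≈ 2.0568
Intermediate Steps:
a(Q) = -2/9 + (-⅖ + Q)² (a(Q) = -2/9 + (Q - 2/(1 + (-2)²))² = -2/9 + (Q - 2/(1 + 4))² = -2/9 + (Q - 2/5)² = -2/9 + (Q - 2*⅕)² = -2/9 + (Q - ⅖)² = -2/9 + (-⅖ + Q)²)
(-4051 - 3624)/(-4034 + a(-6 - 1*11)) = (-4051 - 3624)/(-4034 + (-2/9 + (-2 + 5*(-6 - 1*11))²/25)) = -7675/(-4034 + (-2/9 + (-2 + 5*(-6 - 11))²/25)) = -7675/(-4034 + (-2/9 + (-2 + 5*(-17))²/25)) = -7675/(-4034 + (-2/9 + (-2 - 85)²/25)) = -7675/(-4034 + (-2/9 + (1/25)*(-87)²)) = -7675/(-4034 + (-2/9 + (1/25)*7569)) = -7675/(-4034 + (-2/9 + 7569/25)) = -7675/(-4034 + 68071/225) = -7675/(-839579/225) = -7675*(-225/839579) = 1726875/839579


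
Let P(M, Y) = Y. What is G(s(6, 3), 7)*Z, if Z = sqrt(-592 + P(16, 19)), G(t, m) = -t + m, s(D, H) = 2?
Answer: 5*I*sqrt(573) ≈ 119.69*I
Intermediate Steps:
G(t, m) = m - t
Z = I*sqrt(573) (Z = sqrt(-592 + 19) = sqrt(-573) = I*sqrt(573) ≈ 23.937*I)
G(s(6, 3), 7)*Z = (7 - 1*2)*(I*sqrt(573)) = (7 - 2)*(I*sqrt(573)) = 5*(I*sqrt(573)) = 5*I*sqrt(573)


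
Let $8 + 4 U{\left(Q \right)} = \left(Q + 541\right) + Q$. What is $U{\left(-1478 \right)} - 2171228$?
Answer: $- \frac{8687335}{4} \approx -2.1718 \cdot 10^{6}$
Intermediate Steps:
$U{\left(Q \right)} = \frac{533}{4} + \frac{Q}{2}$ ($U{\left(Q \right)} = -2 + \frac{\left(Q + 541\right) + Q}{4} = -2 + \frac{\left(541 + Q\right) + Q}{4} = -2 + \frac{541 + 2 Q}{4} = -2 + \left(\frac{541}{4} + \frac{Q}{2}\right) = \frac{533}{4} + \frac{Q}{2}$)
$U{\left(-1478 \right)} - 2171228 = \left(\frac{533}{4} + \frac{1}{2} \left(-1478\right)\right) - 2171228 = \left(\frac{533}{4} - 739\right) - 2171228 = - \frac{2423}{4} - 2171228 = - \frac{8687335}{4}$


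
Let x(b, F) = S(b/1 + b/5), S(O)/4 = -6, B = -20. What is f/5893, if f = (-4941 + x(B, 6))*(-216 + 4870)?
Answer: -23107110/5893 ≈ -3921.1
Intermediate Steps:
S(O) = -24 (S(O) = 4*(-6) = -24)
x(b, F) = -24
f = -23107110 (f = (-4941 - 24)*(-216 + 4870) = -4965*4654 = -23107110)
f/5893 = -23107110/5893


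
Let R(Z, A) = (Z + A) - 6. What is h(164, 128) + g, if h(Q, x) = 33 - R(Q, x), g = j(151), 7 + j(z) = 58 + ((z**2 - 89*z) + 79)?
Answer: 9239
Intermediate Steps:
R(Z, A) = -6 + A + Z (R(Z, A) = (A + Z) - 6 = -6 + A + Z)
j(z) = 130 + z**2 - 89*z (j(z) = -7 + (58 + ((z**2 - 89*z) + 79)) = -7 + (58 + (79 + z**2 - 89*z)) = -7 + (137 + z**2 - 89*z) = 130 + z**2 - 89*z)
g = 9492 (g = 130 + 151**2 - 89*151 = 130 + 22801 - 13439 = 9492)
h(Q, x) = 39 - Q - x (h(Q, x) = 33 - (-6 + x + Q) = 33 - (-6 + Q + x) = 33 + (6 - Q - x) = 39 - Q - x)
h(164, 128) + g = (39 - 1*164 - 1*128) + 9492 = (39 - 164 - 128) + 9492 = -253 + 9492 = 9239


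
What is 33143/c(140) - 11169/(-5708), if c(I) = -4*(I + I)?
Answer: -44167741/1598240 ≈ -27.635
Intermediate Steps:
c(I) = -8*I
33143/c(140) - 11169/(-5708) = 33143/((-8*140)) - 11169/(-5708) = 33143/(-1120) - 11169*(-1/5708) = 33143*(-1/1120) + 11169/5708 = -33143/1120 + 11169/5708 = -44167741/1598240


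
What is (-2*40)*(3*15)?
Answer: -3600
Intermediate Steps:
(-2*40)*(3*15) = -80*45 = -3600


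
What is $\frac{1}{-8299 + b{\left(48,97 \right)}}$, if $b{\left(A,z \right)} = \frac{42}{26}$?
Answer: $- \frac{13}{107866} \approx -0.00012052$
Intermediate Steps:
$b{\left(A,z \right)} = \frac{21}{13}$ ($b{\left(A,z \right)} = 42 \cdot \frac{1}{26} = \frac{21}{13}$)
$\frac{1}{-8299 + b{\left(48,97 \right)}} = \frac{1}{-8299 + \frac{21}{13}} = \frac{1}{- \frac{107866}{13}} = - \frac{13}{107866}$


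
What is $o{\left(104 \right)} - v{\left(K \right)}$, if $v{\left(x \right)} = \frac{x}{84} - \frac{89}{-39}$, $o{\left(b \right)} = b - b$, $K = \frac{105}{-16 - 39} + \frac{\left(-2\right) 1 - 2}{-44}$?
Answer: $- \frac{6788}{3003} \approx -2.2604$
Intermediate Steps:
$K = - \frac{20}{11}$ ($K = \frac{105}{-55} + \left(-2 - 2\right) \left(- \frac{1}{44}\right) = 105 \left(- \frac{1}{55}\right) - - \frac{1}{11} = - \frac{21}{11} + \frac{1}{11} = - \frac{20}{11} \approx -1.8182$)
$o{\left(b \right)} = 0$
$v{\left(x \right)} = \frac{89}{39} + \frac{x}{84}$ ($v{\left(x \right)} = x \frac{1}{84} - - \frac{89}{39} = \frac{x}{84} + \frac{89}{39} = \frac{89}{39} + \frac{x}{84}$)
$o{\left(104 \right)} - v{\left(K \right)} = 0 - \left(\frac{89}{39} + \frac{1}{84} \left(- \frac{20}{11}\right)\right) = 0 - \left(\frac{89}{39} - \frac{5}{231}\right) = 0 - \frac{6788}{3003} = - \frac{6788}{3003}$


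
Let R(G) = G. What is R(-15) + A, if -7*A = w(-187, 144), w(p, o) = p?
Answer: 82/7 ≈ 11.714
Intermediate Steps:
A = 187/7 (A = -⅐*(-187) = 187/7 ≈ 26.714)
R(-15) + A = -15 + 187/7 = 82/7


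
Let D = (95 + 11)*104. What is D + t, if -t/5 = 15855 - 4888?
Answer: -43811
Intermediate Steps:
t = -54835 (t = -5*(15855 - 4888) = -5*10967 = -54835)
D = 11024 (D = 106*104 = 11024)
D + t = 11024 - 54835 = -43811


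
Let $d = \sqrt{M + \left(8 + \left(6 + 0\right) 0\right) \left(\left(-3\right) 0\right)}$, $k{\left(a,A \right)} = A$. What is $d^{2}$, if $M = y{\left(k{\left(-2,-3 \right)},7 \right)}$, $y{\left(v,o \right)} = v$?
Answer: $-3$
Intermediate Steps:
$M = -3$
$d = i \sqrt{3}$ ($d = \sqrt{-3 + \left(8 + \left(6 + 0\right) 0\right) \left(\left(-3\right) 0\right)} = \sqrt{-3 + \left(8 + 6 \cdot 0\right) 0} = \sqrt{-3 + \left(8 + 0\right) 0} = \sqrt{-3 + 8 \cdot 0} = \sqrt{-3 + 0} = \sqrt{-3} = i \sqrt{3} \approx 1.732 i$)
$d^{2} = \left(i \sqrt{3}\right)^{2} = -3$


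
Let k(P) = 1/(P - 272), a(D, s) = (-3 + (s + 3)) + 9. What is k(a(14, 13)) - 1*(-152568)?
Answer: 38141999/250 ≈ 1.5257e+5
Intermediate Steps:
a(D, s) = 9 + s (a(D, s) = (-3 + (3 + s)) + 9 = s + 9 = 9 + s)
k(P) = 1/(-272 + P)
k(a(14, 13)) - 1*(-152568) = 1/(-272 + (9 + 13)) - 1*(-152568) = 1/(-272 + 22) + 152568 = 1/(-250) + 152568 = -1/250 + 152568 = 38141999/250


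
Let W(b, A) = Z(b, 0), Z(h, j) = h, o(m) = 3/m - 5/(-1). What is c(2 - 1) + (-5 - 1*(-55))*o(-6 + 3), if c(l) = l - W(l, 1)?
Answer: 200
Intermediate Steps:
o(m) = 5 + 3/m (o(m) = 3/m - 5*(-1) = 3/m + 5 = 5 + 3/m)
W(b, A) = b
c(l) = 0 (c(l) = l - l = 0)
c(2 - 1) + (-5 - 1*(-55))*o(-6 + 3) = 0 + (-5 - 1*(-55))*(5 + 3/(-6 + 3)) = 0 + (-5 + 55)*(5 + 3/(-3)) = 0 + 50*(5 + 3*(-1/3)) = 0 + 50*(5 - 1) = 0 + 50*4 = 0 + 200 = 200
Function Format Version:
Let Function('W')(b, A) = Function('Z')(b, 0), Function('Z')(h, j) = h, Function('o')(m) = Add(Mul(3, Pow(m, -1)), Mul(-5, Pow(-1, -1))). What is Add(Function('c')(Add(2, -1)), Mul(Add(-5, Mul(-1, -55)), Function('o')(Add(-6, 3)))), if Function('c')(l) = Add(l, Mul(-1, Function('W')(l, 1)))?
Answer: 200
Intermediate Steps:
Function('o')(m) = Add(5, Mul(3, Pow(m, -1))) (Function('o')(m) = Add(Mul(3, Pow(m, -1)), Mul(-5, -1)) = Add(Mul(3, Pow(m, -1)), 5) = Add(5, Mul(3, Pow(m, -1))))
Function('W')(b, A) = b
Function('c')(l) = 0 (Function('c')(l) = Add(l, Mul(-1, l)) = 0)
Add(Function('c')(Add(2, -1)), Mul(Add(-5, Mul(-1, -55)), Function('o')(Add(-6, 3)))) = Add(0, Mul(Add(-5, Mul(-1, -55)), Add(5, Mul(3, Pow(Add(-6, 3), -1))))) = Add(0, Mul(Add(-5, 55), Add(5, Mul(3, Pow(-3, -1))))) = Add(0, Mul(50, Add(5, Mul(3, Rational(-1, 3))))) = Add(0, Mul(50, Add(5, -1))) = Add(0, Mul(50, 4)) = Add(0, 200) = 200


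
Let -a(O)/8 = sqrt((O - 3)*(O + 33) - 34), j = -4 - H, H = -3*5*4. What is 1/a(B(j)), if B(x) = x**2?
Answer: -sqrt(9928443)/79427544 ≈ -3.9671e-5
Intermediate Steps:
H = -60 (H = -15*4 = -60)
j = 56 (j = -4 - 1*(-60) = -4 + 60 = 56)
a(O) = -8*sqrt(-34 + (-3 + O)*(33 + O)) (a(O) = -8*sqrt((O - 3)*(O + 33) - 34) = -8*sqrt((-3 + O)*(33 + O) - 34) = -8*sqrt(-34 + (-3 + O)*(33 + O)))
1/a(B(j)) = 1/(-8*sqrt(-133 + (56**2)**2 + 30*56**2)) = 1/(-8*sqrt(-133 + 3136**2 + 30*3136)) = 1/(-8*sqrt(-133 + 9834496 + 94080)) = 1/(-8*sqrt(9928443)) = -sqrt(9928443)/79427544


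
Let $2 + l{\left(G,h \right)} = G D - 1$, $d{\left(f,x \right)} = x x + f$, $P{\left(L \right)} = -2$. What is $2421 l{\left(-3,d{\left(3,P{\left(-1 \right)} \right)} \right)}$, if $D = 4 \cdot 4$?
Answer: $-123471$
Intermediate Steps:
$D = 16$
$d{\left(f,x \right)} = f + x^{2}$ ($d{\left(f,x \right)} = x^{2} + f = f + x^{2}$)
$l{\left(G,h \right)} = -3 + 16 G$ ($l{\left(G,h \right)} = -2 + \left(G 16 - 1\right) = -2 + \left(16 G - 1\right) = -2 + \left(-1 + 16 G\right) = -3 + 16 G$)
$2421 l{\left(-3,d{\left(3,P{\left(-1 \right)} \right)} \right)} = 2421 \left(-3 + 16 \left(-3\right)\right) = 2421 \left(-3 - 48\right) = 2421 \left(-51\right) = -123471$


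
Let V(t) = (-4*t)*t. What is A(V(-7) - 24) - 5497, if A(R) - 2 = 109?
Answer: -5386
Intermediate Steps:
V(t) = -4*t²
A(R) = 111 (A(R) = 2 + 109 = 111)
A(V(-7) - 24) - 5497 = 111 - 5497 = -5386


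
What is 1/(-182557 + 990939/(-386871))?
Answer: -128957/23542333362 ≈ -5.4777e-6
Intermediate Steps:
1/(-182557 + 990939/(-386871)) = 1/(-182557 + 990939*(-1/386871)) = 1/(-182557 - 330313/128957) = 1/(-23542333362/128957) = -128957/23542333362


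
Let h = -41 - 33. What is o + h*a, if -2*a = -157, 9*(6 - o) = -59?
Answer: -52168/9 ≈ -5796.4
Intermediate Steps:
o = 113/9 (o = 6 - ⅑*(-59) = 6 + 59/9 = 113/9 ≈ 12.556)
h = -74
a = 157/2 (a = -½*(-157) = 157/2 ≈ 78.500)
o + h*a = 113/9 - 74*157/2 = 113/9 - 5809 = -52168/9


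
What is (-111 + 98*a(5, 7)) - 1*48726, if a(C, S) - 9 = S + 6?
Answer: -46681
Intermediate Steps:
a(C, S) = 15 + S (a(C, S) = 9 + (S + 6) = 9 + (6 + S) = 15 + S)
(-111 + 98*a(5, 7)) - 1*48726 = (-111 + 98*(15 + 7)) - 1*48726 = (-111 + 98*22) - 48726 = (-111 + 2156) - 48726 = 2045 - 48726 = -46681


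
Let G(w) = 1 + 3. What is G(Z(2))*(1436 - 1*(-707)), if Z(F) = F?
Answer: 8572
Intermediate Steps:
G(w) = 4
G(Z(2))*(1436 - 1*(-707)) = 4*(1436 - 1*(-707)) = 4*(1436 + 707) = 4*2143 = 8572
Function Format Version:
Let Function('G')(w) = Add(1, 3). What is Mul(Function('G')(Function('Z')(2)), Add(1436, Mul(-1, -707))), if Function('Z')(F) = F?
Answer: 8572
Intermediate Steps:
Function('G')(w) = 4
Mul(Function('G')(Function('Z')(2)), Add(1436, Mul(-1, -707))) = Mul(4, Add(1436, Mul(-1, -707))) = Mul(4, Add(1436, 707)) = Mul(4, 2143) = 8572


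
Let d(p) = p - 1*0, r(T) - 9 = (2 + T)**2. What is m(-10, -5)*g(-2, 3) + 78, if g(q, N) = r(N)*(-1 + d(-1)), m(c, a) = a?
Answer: 418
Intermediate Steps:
r(T) = 9 + (2 + T)**2
d(p) = p (d(p) = p + 0 = p)
g(q, N) = -18 - 2*(2 + N)**2 (g(q, N) = (9 + (2 + N)**2)*(-1 - 1) = (9 + (2 + N)**2)*(-2) = -18 - 2*(2 + N)**2)
m(-10, -5)*g(-2, 3) + 78 = -5*(-18 - 2*(2 + 3)**2) + 78 = -5*(-18 - 2*5**2) + 78 = -5*(-18 - 2*25) + 78 = -5*(-18 - 50) + 78 = -5*(-68) + 78 = 340 + 78 = 418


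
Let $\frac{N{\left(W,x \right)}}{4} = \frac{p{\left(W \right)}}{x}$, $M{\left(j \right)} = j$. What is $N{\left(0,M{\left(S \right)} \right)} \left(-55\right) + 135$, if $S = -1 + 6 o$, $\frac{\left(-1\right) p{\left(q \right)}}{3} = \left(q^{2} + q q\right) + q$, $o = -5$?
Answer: $135$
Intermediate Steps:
$p{\left(q \right)} = - 6 q^{2} - 3 q$ ($p{\left(q \right)} = - 3 \left(\left(q^{2} + q q\right) + q\right) = - 3 \left(\left(q^{2} + q^{2}\right) + q\right) = - 3 \left(2 q^{2} + q\right) = - 3 \left(q + 2 q^{2}\right) = - 6 q^{2} - 3 q$)
$S = -31$ ($S = -1 + 6 \left(-5\right) = -1 - 30 = -31$)
$N{\left(W,x \right)} = - \frac{12 W \left(1 + 2 W\right)}{x}$ ($N{\left(W,x \right)} = 4 \frac{\left(-3\right) W \left(1 + 2 W\right)}{x} = 4 \left(- \frac{3 W \left(1 + 2 W\right)}{x}\right) = - \frac{12 W \left(1 + 2 W\right)}{x}$)
$N{\left(0,M{\left(S \right)} \right)} \left(-55\right) + 135 = \left(-12\right) 0 \frac{1}{-31} \left(1 + 2 \cdot 0\right) \left(-55\right) + 135 = \left(-12\right) 0 \left(- \frac{1}{31}\right) \left(1 + 0\right) \left(-55\right) + 135 = \left(-12\right) 0 \left(- \frac{1}{31}\right) 1 \left(-55\right) + 135 = 0 \left(-55\right) + 135 = 0 + 135 = 135$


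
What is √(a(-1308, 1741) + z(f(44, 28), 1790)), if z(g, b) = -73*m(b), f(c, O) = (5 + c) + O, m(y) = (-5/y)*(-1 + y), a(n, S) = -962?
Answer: I*√76540042/358 ≈ 24.438*I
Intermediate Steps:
m(y) = -5*(-1 + y)/y
f(c, O) = 5 + O + c
z(g, b) = 365 - 365/b (z(g, b) = -73*(-5 + 5/b) = 365 - 365/b)
√(a(-1308, 1741) + z(f(44, 28), 1790)) = √(-962 + (365 - 365/1790)) = √(-962 + (365 - 365*1/1790)) = √(-962 + (365 - 73/358)) = √(-962 + 130597/358) = √(-213799/358) = I*√76540042/358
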